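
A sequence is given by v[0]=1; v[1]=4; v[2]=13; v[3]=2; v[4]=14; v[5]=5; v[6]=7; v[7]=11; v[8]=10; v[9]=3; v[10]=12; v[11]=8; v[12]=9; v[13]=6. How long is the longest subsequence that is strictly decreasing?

5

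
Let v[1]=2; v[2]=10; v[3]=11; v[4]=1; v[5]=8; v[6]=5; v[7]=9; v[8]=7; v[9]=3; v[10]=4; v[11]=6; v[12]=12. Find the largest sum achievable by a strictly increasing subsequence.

Let S[i] be the best sum of a strictly increasing subsequence ending at i:
i:      1  2  3  4  5  6  7  8  9 10 11 12
v[i]:   2 10 11  1  8  5  9  7  3  4  6 12
S:      2 12 23  1 10  7 19 14  5  9 15 35
Maximum is 35 (e.g. 2 + 10 + 11 + 12).

35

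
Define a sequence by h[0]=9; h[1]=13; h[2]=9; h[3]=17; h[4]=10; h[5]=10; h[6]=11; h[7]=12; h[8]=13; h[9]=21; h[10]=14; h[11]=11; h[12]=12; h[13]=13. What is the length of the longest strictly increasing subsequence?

6

Let dp[i] be the length of the longest such subsequence ending at index i:
i:      0  1  2  3  4  5  6  7  8  9 10 11 12 13
h[i]:   9 13  9 17 10 10 11 12 13 21 14 11 12 13
dp:     1  2  1  3  2  2  3  4  5  6  6  3  4  5
Maximum dp value is 6.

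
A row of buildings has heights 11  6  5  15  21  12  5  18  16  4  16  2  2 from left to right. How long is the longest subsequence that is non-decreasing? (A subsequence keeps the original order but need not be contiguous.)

Let dp[i] be the length of the longest such subsequence ending at index i:
i:      1  2  3  4  5  6  7  8  9 10 11 12 13
a[i]:  11  6  5 15 21 12  5 18 16  4 16  2  2
dp:     1  1  1  2  3  2  2  3  3  1  4  1  2
Maximum dp value is 4.

4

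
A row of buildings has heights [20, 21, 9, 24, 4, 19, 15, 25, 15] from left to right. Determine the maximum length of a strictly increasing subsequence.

4

Let dp[i] be the length of the longest such subsequence ending at index i:
i:      1  2  3  4  5  6  7  8  9
a[i]:  20 21  9 24  4 19 15 25 15
dp:     1  2  1  3  1  2  2  4  2
Maximum dp value is 4.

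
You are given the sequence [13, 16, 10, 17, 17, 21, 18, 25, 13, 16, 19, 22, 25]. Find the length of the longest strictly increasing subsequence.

Track the smallest tail for each achievable length (strict):
13 → extends → [13]
16 → extends → [13, 16]
10 → replaces 13 → [10, 16]
17 → extends → [10, 16, 17]
17 → already a tail → [10, 16, 17]
21 → extends → [10, 16, 17, 21]
18 → replaces 21 → [10, 16, 17, 18]
25 → extends → [10, 16, 17, 18, 25]
13 → replaces 16 → [10, 13, 17, 18, 25]
16 → replaces 17 → [10, 13, 16, 18, 25]
19 → replaces 25 → [10, 13, 16, 18, 19]
22 → extends → [10, 13, 16, 18, 19, 22]
25 → extends → [10, 13, 16, 18, 19, 22, 25]
Seven tails, so the longest strictly increasing subsequence has length 7 (e.g. 13, 16, 17, 18, 19, 22, 25).

7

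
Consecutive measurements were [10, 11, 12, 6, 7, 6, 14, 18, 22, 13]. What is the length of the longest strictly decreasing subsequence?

Let dp[i] be the longest strictly decreasing subsequence ending at i:
i:      1  2  3  4  5  6  7  8  9 10
a[i]:  10 11 12  6  7  6 14 18 22 13
dp:     1  1  1  2  2  3  1  1  1  2
Maximum is 3.

3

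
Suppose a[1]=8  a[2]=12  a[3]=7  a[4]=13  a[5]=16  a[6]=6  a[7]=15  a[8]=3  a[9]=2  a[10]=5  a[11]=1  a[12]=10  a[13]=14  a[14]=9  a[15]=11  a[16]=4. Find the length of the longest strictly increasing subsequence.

4

Track the smallest tail for each achievable length (strict):
8 → extends → [8]
12 → extends → [8, 12]
7 → replaces 8 → [7, 12]
13 → extends → [7, 12, 13]
16 → extends → [7, 12, 13, 16]
6 → replaces 7 → [6, 12, 13, 16]
15 → replaces 16 → [6, 12, 13, 15]
3 → replaces 6 → [3, 12, 13, 15]
2 → replaces 3 → [2, 12, 13, 15]
5 → replaces 12 → [2, 5, 13, 15]
1 → replaces 2 → [1, 5, 13, 15]
10 → replaces 13 → [1, 5, 10, 15]
14 → replaces 15 → [1, 5, 10, 14]
9 → replaces 10 → [1, 5, 9, 14]
11 → replaces 14 → [1, 5, 9, 11]
4 → replaces 5 → [1, 4, 9, 11]
Four tails, so the longest strictly increasing subsequence has length 4 (e.g. 8, 12, 13, 16).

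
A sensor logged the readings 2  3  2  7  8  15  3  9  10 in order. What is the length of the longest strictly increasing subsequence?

Let dp[i] be the length of the longest such subsequence ending at index i:
i:      1  2  3  4  5  6  7  8  9
a[i]:   2  3  2  7  8 15  3  9 10
dp:     1  2  1  3  4  5  2  5  6
Maximum dp value is 6.

6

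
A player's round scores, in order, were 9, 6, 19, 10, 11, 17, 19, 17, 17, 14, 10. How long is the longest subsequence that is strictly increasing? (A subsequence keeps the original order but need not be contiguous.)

5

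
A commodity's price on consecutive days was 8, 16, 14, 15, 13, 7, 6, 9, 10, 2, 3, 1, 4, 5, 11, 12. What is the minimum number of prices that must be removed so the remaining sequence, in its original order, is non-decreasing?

10

Fewest deletions = n − (longest non-decreasing subsequence).
i:      1  2  3  4  5  6  7  8  9 10 11 12 13 14 15 16
a[i]:   8 16 14 15 13  7  6  9 10  2  3  1  4  5 11 12
dp:     1  2  2  3  2  1  1  2  3  1  2  1  3  4  5  6
max dp = 6, so deletions = 16 − 6 = 10.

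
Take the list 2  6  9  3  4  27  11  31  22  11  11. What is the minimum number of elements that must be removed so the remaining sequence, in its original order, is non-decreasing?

5

Fewest deletions = n − (longest non-decreasing subsequence).
i:      1  2  3  4  5  6  7  8  9 10 11
a[i]:   2  6  9  3  4 27 11 31 22 11 11
dp:     1  2  3  2  3  4  4  5  5  5  6
max dp = 6, so deletions = 11 − 6 = 5.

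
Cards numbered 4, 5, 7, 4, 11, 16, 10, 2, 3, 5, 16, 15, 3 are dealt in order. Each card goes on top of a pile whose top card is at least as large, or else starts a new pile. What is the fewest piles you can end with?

5

Place each on the leftmost legal pile:
4 → new pile 1 (tops now [4])
5 → new pile 2 (tops now [4, 5])
7 → new pile 3 (tops now [4, 5, 7])
4 → pile 1 (tops now [4, 5, 7])
11 → new pile 4 (tops now [4, 5, 7, 11])
16 → new pile 5 (tops now [4, 5, 7, 11, 16])
10 → pile 4 (tops now [4, 5, 7, 10, 16])
2 → pile 1 (tops now [2, 5, 7, 10, 16])
3 → pile 2 (tops now [2, 3, 7, 10, 16])
5 → pile 3 (tops now [2, 3, 5, 10, 16])
16 → pile 5 (tops now [2, 3, 5, 10, 16])
15 → pile 5 (tops now [2, 3, 5, 10, 15])
3 → pile 2 (tops now [2, 3, 5, 10, 15])
Five piles.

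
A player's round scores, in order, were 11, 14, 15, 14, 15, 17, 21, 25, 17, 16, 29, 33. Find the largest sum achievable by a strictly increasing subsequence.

Let S[i] be the best sum of a strictly increasing subsequence ending at i:
i:       1   2   3   4   5   6   7   8   9  10  11  12
a[i]:   11  14  15  14  15  17  21  25  17  16  29  33
S:      11  25  40  25  40  57  78 103  57  56 132 165
Maximum is 165 (e.g. 11 + 14 + 15 + 17 + 21 + 25 + 29 + 33).

165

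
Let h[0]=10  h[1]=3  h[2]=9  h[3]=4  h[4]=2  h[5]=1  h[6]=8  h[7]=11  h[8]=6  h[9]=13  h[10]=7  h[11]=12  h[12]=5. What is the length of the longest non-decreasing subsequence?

Track the smallest tail for each achievable length (allowing ties):
10 → extends → [10]
3 → replaces 10 → [3]
9 → extends → [3, 9]
4 → replaces 9 → [3, 4]
2 → replaces 3 → [2, 4]
1 → replaces 2 → [1, 4]
8 → extends → [1, 4, 8]
11 → extends → [1, 4, 8, 11]
6 → replaces 8 → [1, 4, 6, 11]
13 → extends → [1, 4, 6, 11, 13]
7 → replaces 11 → [1, 4, 6, 7, 13]
12 → replaces 13 → [1, 4, 6, 7, 12]
5 → replaces 6 → [1, 4, 5, 7, 12]
Five tails, so the longest non-decreasing subsequence has length 5 (e.g. 3, 4, 8, 11, 13).

5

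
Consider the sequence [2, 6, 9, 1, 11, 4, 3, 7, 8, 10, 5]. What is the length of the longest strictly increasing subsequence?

5

Let dp[i] be the length of the longest such subsequence ending at index i:
i:      1  2  3  4  5  6  7  8  9 10 11
a[i]:   2  6  9  1 11  4  3  7  8 10  5
dp:     1  2  3  1  4  2  2  3  4  5  3
Maximum dp value is 5.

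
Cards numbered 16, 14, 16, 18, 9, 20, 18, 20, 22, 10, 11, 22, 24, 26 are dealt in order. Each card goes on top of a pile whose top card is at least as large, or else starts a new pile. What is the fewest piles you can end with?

7

Place each on the leftmost legal pile:
16 → new pile 1 (tops now [16])
14 → pile 1 (tops now [14])
16 → new pile 2 (tops now [14, 16])
18 → new pile 3 (tops now [14, 16, 18])
9 → pile 1 (tops now [9, 16, 18])
20 → new pile 4 (tops now [9, 16, 18, 20])
18 → pile 3 (tops now [9, 16, 18, 20])
20 → pile 4 (tops now [9, 16, 18, 20])
22 → new pile 5 (tops now [9, 16, 18, 20, 22])
10 → pile 2 (tops now [9, 10, 18, 20, 22])
11 → pile 3 (tops now [9, 10, 11, 20, 22])
22 → pile 5 (tops now [9, 10, 11, 20, 22])
24 → new pile 6 (tops now [9, 10, 11, 20, 22, 24])
26 → new pile 7 (tops now [9, 10, 11, 20, 22, 24, 26])
Seven piles.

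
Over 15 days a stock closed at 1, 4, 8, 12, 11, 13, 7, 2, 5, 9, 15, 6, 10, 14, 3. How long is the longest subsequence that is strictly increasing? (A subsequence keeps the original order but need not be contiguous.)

6

Let dp[i] be the length of the longest such subsequence ending at index i:
i:      1  2  3  4  5  6  7  8  9 10 11 12 13 14 15
a[i]:   1  4  8 12 11 13  7  2  5  9 15  6 10 14  3
dp:     1  2  3  4  4  5  3  2  3  4  6  4  5  6  3
Maximum dp value is 6.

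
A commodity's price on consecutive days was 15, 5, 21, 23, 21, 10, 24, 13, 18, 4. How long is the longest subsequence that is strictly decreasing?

4

Let dp[i] be the longest strictly decreasing subsequence ending at i:
i:      1  2  3  4  5  6  7  8  9 10
a[i]:  15  5 21 23 21 10 24 13 18  4
dp:     1  2  1  1  2  3  1  3  3  4
Maximum is 4.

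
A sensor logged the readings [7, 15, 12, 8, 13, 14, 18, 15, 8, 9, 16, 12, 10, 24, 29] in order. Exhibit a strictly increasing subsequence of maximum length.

7, 12, 13, 14, 15, 16, 24, 29

Patience tails give the LIS length; then backtrack through the dp parents:
7 → extends → [7]
15 → extends → [7, 15]
12 → replaces 15 → [7, 12]
8 → replaces 12 → [7, 8]
13 → extends → [7, 8, 13]
14 → extends → [7, 8, 13, 14]
18 → extends → [7, 8, 13, 14, 18]
15 → replaces 18 → [7, 8, 13, 14, 15]
8 → already a tail → [7, 8, 13, 14, 15]
9 → replaces 13 → [7, 8, 9, 14, 15]
16 → extends → [7, 8, 9, 14, 15, 16]
12 → replaces 14 → [7, 8, 9, 12, 15, 16]
10 → replaces 12 → [7, 8, 9, 10, 15, 16]
24 → extends → [7, 8, 9, 10, 15, 16, 24]
29 → extends → [7, 8, 9, 10, 15, 16, 24, 29]
Length 8; one witness is 7, 12, 13, 14, 15, 16, 24, 29.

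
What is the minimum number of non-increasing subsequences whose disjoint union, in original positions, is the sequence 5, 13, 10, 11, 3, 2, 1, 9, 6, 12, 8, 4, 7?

4

Place each on the leftmost legal pile:
5 → new pile 1 (tops now [5])
13 → new pile 2 (tops now [5, 13])
10 → pile 2 (tops now [5, 10])
11 → new pile 3 (tops now [5, 10, 11])
3 → pile 1 (tops now [3, 10, 11])
2 → pile 1 (tops now [2, 10, 11])
1 → pile 1 (tops now [1, 10, 11])
9 → pile 2 (tops now [1, 9, 11])
6 → pile 2 (tops now [1, 6, 11])
12 → new pile 4 (tops now [1, 6, 11, 12])
8 → pile 3 (tops now [1, 6, 8, 12])
4 → pile 2 (tops now [1, 4, 8, 12])
7 → pile 3 (tops now [1, 4, 7, 12])
Four piles.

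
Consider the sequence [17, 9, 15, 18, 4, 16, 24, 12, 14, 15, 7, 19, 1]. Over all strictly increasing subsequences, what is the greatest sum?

69

Let S[i] be the best sum of a strictly increasing subsequence ending at i:
i:      1  2  3  4  5  6  7  8  9 10 11 12 13
a[i]:  17  9 15 18  4 16 24 12 14 15  7 19  1
S:     17  9 24 42  4 40 66 21 35 50 11 69  1
Maximum is 69 (e.g. 9 + 12 + 14 + 15 + 19).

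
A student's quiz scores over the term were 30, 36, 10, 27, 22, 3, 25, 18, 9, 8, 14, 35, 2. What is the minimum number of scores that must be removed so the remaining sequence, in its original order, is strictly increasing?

Fewest deletions = n − (longest strictly increasing subsequence).
Patience tails:
30 → extends → [30]
36 → extends → [30, 36]
10 → replaces 30 → [10, 36]
27 → replaces 36 → [10, 27]
22 → replaces 27 → [10, 22]
3 → replaces 10 → [3, 22]
25 → extends → [3, 22, 25]
18 → replaces 22 → [3, 18, 25]
9 → replaces 18 → [3, 9, 25]
8 → replaces 9 → [3, 8, 25]
14 → replaces 25 → [3, 8, 14]
35 → extends → [3, 8, 14, 35]
2 → replaces 3 → [2, 8, 14, 35]
Longest strictly increasing subsequence has length 4, so deletions = 13 − 4 = 9.

9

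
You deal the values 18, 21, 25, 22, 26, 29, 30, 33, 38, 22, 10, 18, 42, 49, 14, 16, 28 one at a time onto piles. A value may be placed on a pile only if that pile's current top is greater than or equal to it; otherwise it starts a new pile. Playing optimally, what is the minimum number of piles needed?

Place each on the leftmost legal pile:
18 → new pile 1 (tops now [18])
21 → new pile 2 (tops now [18, 21])
25 → new pile 3 (tops now [18, 21, 25])
22 → pile 3 (tops now [18, 21, 22])
26 → new pile 4 (tops now [18, 21, 22, 26])
29 → new pile 5 (tops now [18, 21, 22, 26, 29])
30 → new pile 6 (tops now [18, 21, 22, 26, 29, 30])
33 → new pile 7 (tops now [18, 21, 22, 26, 29, 30, 33])
38 → new pile 8 (tops now [18, 21, 22, 26, 29, 30, 33, 38])
22 → pile 3 (tops now [18, 21, 22, 26, 29, 30, 33, 38])
10 → pile 1 (tops now [10, 21, 22, 26, 29, 30, 33, 38])
18 → pile 2 (tops now [10, 18, 22, 26, 29, 30, 33, 38])
42 → new pile 9 (tops now [10, 18, 22, 26, 29, 30, 33, 38, 42])
49 → new pile 10 (tops now [10, 18, 22, 26, 29, 30, 33, 38, 42, 49])
14 → pile 2 (tops now [10, 14, 22, 26, 29, 30, 33, 38, 42, 49])
16 → pile 3 (tops now [10, 14, 16, 26, 29, 30, 33, 38, 42, 49])
28 → pile 5 (tops now [10, 14, 16, 26, 28, 30, 33, 38, 42, 49])
Ten piles.

10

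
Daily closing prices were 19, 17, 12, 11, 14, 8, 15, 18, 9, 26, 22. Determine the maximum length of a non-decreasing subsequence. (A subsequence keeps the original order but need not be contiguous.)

5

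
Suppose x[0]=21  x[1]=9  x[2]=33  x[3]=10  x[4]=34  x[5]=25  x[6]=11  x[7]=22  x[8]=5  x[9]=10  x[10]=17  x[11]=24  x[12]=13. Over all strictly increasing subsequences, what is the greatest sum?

88

Let S[i] be the best sum of a strictly increasing subsequence ending at i:
i:      0  1  2  3  4  5  6  7  8  9 10 11 12
x[i]:  21  9 33 10 34 25 11 22  5 10 17 24 13
S:     21  9 54 19 88 46 30 52  5 19 47 76 43
Maximum is 88 (e.g. 21 + 33 + 34).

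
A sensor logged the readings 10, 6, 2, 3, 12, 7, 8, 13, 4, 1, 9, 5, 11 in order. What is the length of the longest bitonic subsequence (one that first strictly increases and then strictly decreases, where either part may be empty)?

7

inc[i] = longest strictly increasing subsequence ending at i; dec[i] = longest strictly decreasing subsequence starting at i:
i:      1  2  3  4  5  6  7  8  9 10 11 12 13
a[i]:  10  6  2  3 12  7  8 13  4  1  9  5 11
inc:    1  1  1  2  3  3  4  5  3  1  5  4  6
dec:    4  3  2  2  4  3  3  3  2  1  2  1  1
Best peak at i=8 (value 13): inc=5, dec=3, length 5+3−1 = 7.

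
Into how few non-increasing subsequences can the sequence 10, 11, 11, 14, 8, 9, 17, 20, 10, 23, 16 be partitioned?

Place each on the leftmost legal pile:
10 → new pile 1 (tops now [10])
11 → new pile 2 (tops now [10, 11])
11 → pile 2 (tops now [10, 11])
14 → new pile 3 (tops now [10, 11, 14])
8 → pile 1 (tops now [8, 11, 14])
9 → pile 2 (tops now [8, 9, 14])
17 → new pile 4 (tops now [8, 9, 14, 17])
20 → new pile 5 (tops now [8, 9, 14, 17, 20])
10 → pile 3 (tops now [8, 9, 10, 17, 20])
23 → new pile 6 (tops now [8, 9, 10, 17, 20, 23])
16 → pile 4 (tops now [8, 9, 10, 16, 20, 23])
Six piles.

6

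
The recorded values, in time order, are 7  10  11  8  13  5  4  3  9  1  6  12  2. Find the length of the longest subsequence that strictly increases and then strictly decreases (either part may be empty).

inc[i] = longest strictly increasing subsequence ending at i; dec[i] = longest strictly decreasing subsequence starting at i:
i:      1  2  3  4  5  6  7  8  9 10 11 12 13
a[i]:   7 10 11  8 13  5  4  3  9  1  6 12  2
inc:    1  2  3  2  4  1  1  1  3  1  2  4  2
dec:    5  6  6  5  5  4  3  2  3  1  2  2  1
Best peak at i=3 (value 11): inc=3, dec=6, length 3+6−1 = 8.

8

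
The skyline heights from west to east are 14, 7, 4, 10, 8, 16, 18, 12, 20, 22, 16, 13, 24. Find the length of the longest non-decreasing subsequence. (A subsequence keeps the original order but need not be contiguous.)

7

Let dp[i] be the length of the longest such subsequence ending at index i:
i:      1  2  3  4  5  6  7  8  9 10 11 12 13
a[i]:  14  7  4 10  8 16 18 12 20 22 16 13 24
dp:     1  1  1  2  2  3  4  3  5  6  4  4  7
Maximum dp value is 7.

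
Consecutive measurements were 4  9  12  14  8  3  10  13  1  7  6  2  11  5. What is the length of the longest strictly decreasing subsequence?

5

Negate each value so 'decreasing' becomes 'increasing', then run patience tails on the negated sequence:
-4 → extends → [-4]
-9 → replaces -4 → [-9]
-12 → replaces -9 → [-12]
-14 → replaces -12 → [-14]
-8 → extends → [-14, -8]
-3 → extends → [-14, -8, -3]
-10 → replaces -8 → [-14, -10, -3]
-13 → replaces -10 → [-14, -13, -3]
-1 → extends → [-14, -13, -3, -1]
-7 → replaces -3 → [-14, -13, -7, -1]
-6 → replaces -1 → [-14, -13, -7, -6]
-2 → extends → [-14, -13, -7, -6, -2]
-11 → replaces -7 → [-14, -13, -11, -6, -2]
-5 → replaces -2 → [-14, -13, -11, -6, -5]
Five tails, so the longest strictly decreasing subsequence of the original has length 5.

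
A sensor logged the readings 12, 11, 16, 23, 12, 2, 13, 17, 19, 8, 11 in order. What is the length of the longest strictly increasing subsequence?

Track the smallest tail for each achievable length (strict):
12 → extends → [12]
11 → replaces 12 → [11]
16 → extends → [11, 16]
23 → extends → [11, 16, 23]
12 → replaces 16 → [11, 12, 23]
2 → replaces 11 → [2, 12, 23]
13 → replaces 23 → [2, 12, 13]
17 → extends → [2, 12, 13, 17]
19 → extends → [2, 12, 13, 17, 19]
8 → replaces 12 → [2, 8, 13, 17, 19]
11 → replaces 13 → [2, 8, 11, 17, 19]
Five tails, so the longest strictly increasing subsequence has length 5 (e.g. 11, 12, 13, 17, 19).

5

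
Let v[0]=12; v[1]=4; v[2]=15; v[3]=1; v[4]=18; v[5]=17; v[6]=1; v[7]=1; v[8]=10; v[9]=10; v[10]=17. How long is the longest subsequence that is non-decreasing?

Let dp[i] be the length of the longest such subsequence ending at index i:
i:      0  1  2  3  4  5  6  7  8  9 10
v[i]:  12  4 15  1 18 17  1  1 10 10 17
dp:     1  1  2  1  3  3  2  3  4  5  6
Maximum dp value is 6.

6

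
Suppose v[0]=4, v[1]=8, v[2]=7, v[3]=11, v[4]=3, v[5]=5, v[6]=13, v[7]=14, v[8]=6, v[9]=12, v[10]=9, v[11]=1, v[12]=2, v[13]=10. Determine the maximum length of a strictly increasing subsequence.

Let dp[i] be the length of the longest such subsequence ending at index i:
i:      0  1  2  3  4  5  6  7  8  9 10 11 12 13
v[i]:   4  8  7 11  3  5 13 14  6 12  9  1  2 10
dp:     1  2  2  3  1  2  4  5  3  4  4  1  2  5
Maximum dp value is 5.

5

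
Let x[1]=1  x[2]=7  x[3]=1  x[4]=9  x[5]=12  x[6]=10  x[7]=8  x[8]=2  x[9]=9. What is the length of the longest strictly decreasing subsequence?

Negate each value so 'decreasing' becomes 'increasing', then run patience tails on the negated sequence:
-1 → extends → [-1]
-7 → replaces -1 → [-7]
-1 → extends → [-7, -1]
-9 → replaces -7 → [-9, -1]
-12 → replaces -9 → [-12, -1]
-10 → replaces -1 → [-12, -10]
-8 → extends → [-12, -10, -8]
-2 → extends → [-12, -10, -8, -2]
-9 → replaces -8 → [-12, -10, -9, -2]
Four tails, so the longest strictly decreasing subsequence of the original has length 4.

4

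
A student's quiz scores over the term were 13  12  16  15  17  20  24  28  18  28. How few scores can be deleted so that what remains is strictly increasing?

4

Fewest deletions = n − (longest strictly increasing subsequence).
i:      1  2  3  4  5  6  7  8  9 10
a[i]:  13 12 16 15 17 20 24 28 18 28
dp:     1  1  2  2  3  4  5  6  4  6
max dp = 6, so deletions = 10 − 6 = 4.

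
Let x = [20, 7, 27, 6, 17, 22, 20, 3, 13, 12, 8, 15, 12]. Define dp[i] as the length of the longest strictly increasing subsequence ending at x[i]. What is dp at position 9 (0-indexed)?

dp[i] = 1 + max{dp[j] : j<i, x[j]<x[i]} (or 1 if no such j):
i:      0  1  2  3  4  5  6  7  8  9 10 11 12
x[i]:  20  7 27  6 17 22 20  3 13 12  8 15 12
dp:     1  1  2  1  2  3  3  1  2  2  2  3  3
At index 9 the value is 2.

2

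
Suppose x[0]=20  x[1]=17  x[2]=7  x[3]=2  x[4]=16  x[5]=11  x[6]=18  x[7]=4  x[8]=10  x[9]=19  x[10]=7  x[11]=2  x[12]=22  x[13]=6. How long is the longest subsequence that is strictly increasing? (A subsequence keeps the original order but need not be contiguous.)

5

Let dp[i] be the length of the longest such subsequence ending at index i:
i:      0  1  2  3  4  5  6  7  8  9 10 11 12 13
x[i]:  20 17  7  2 16 11 18  4 10 19  7  2 22  6
dp:     1  1  1  1  2  2  3  2  3  4  3  1  5  3
Maximum dp value is 5.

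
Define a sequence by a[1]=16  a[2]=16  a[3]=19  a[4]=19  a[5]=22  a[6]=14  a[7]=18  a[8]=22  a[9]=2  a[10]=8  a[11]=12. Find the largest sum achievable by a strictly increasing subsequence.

57

Let S[i] be the best sum of a strictly increasing subsequence ending at i:
i:      1  2  3  4  5  6  7  8  9 10 11
a[i]:  16 16 19 19 22 14 18 22  2  8 12
S:     16 16 35 35 57 14 34 57  2 10 22
Maximum is 57 (e.g. 16 + 19 + 22).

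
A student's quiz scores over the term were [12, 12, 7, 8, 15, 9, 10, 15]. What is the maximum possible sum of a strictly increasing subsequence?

49

Let S[i] be the best sum of a strictly increasing subsequence ending at i:
i:      1  2  3  4  5  6  7  8
a[i]:  12 12  7  8 15  9 10 15
S:     12 12  7 15 30 24 34 49
Maximum is 49 (e.g. 7 + 8 + 9 + 10 + 15).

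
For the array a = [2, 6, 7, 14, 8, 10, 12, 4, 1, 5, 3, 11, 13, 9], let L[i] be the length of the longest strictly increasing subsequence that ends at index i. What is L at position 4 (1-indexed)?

4

dp[i] = 1 + max{dp[j] : j<i, a[j]<a[i]} (or 1 if no such j):
i:      1  2  3  4  5  6  7  8  9 10 11 12 13 14
a[i]:   2  6  7 14  8 10 12  4  1  5  3 11 13  9
dp:     1  2  3  4  4  5  6  2  1  3  2  6  7  5
At index 4 the value is 4.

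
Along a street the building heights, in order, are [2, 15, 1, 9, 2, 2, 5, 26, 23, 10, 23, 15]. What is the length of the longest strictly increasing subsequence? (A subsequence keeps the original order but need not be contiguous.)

Track the smallest tail for each achievable length (strict):
2 → extends → [2]
15 → extends → [2, 15]
1 → replaces 2 → [1, 15]
9 → replaces 15 → [1, 9]
2 → replaces 9 → [1, 2]
2 → already a tail → [1, 2]
5 → extends → [1, 2, 5]
26 → extends → [1, 2, 5, 26]
23 → replaces 26 → [1, 2, 5, 23]
10 → replaces 23 → [1, 2, 5, 10]
23 → extends → [1, 2, 5, 10, 23]
15 → replaces 23 → [1, 2, 5, 10, 15]
Five tails, so the longest strictly increasing subsequence has length 5 (e.g. 1, 2, 5, 10, 23).

5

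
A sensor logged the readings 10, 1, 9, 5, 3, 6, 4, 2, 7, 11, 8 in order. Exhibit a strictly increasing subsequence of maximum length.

Patience tails give the LIS length; then backtrack through the dp parents:
10 → extends → [10]
1 → replaces 10 → [1]
9 → extends → [1, 9]
5 → replaces 9 → [1, 5]
3 → replaces 5 → [1, 3]
6 → extends → [1, 3, 6]
4 → replaces 6 → [1, 3, 4]
2 → replaces 3 → [1, 2, 4]
7 → extends → [1, 2, 4, 7]
11 → extends → [1, 2, 4, 7, 11]
8 → replaces 11 → [1, 2, 4, 7, 8]
Length 5; one witness is 1, 5, 6, 7, 11.

1, 5, 6, 7, 11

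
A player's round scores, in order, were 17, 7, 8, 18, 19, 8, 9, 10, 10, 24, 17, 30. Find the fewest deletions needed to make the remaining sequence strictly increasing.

Fewest deletions = n − (longest strictly increasing subsequence).
i:      1  2  3  4  5  6  7  8  9 10 11 12
a[i]:  17  7  8 18 19  8  9 10 10 24 17 30
dp:     1  1  2  3  4  2  3  4  4  5  5  6
max dp = 6, so deletions = 12 − 6 = 6.

6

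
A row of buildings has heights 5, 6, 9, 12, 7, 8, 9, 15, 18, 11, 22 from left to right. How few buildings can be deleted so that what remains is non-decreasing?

Fewest deletions = n − (longest non-decreasing subsequence).
Patience tails:
5 → extends → [5]
6 → extends → [5, 6]
9 → extends → [5, 6, 9]
12 → extends → [5, 6, 9, 12]
7 → replaces 9 → [5, 6, 7, 12]
8 → replaces 12 → [5, 6, 7, 8]
9 → extends → [5, 6, 7, 8, 9]
15 → extends → [5, 6, 7, 8, 9, 15]
18 → extends → [5, 6, 7, 8, 9, 15, 18]
11 → replaces 15 → [5, 6, 7, 8, 9, 11, 18]
22 → extends → [5, 6, 7, 8, 9, 11, 18, 22]
Longest non-decreasing subsequence has length 8, so deletions = 11 − 8 = 3.

3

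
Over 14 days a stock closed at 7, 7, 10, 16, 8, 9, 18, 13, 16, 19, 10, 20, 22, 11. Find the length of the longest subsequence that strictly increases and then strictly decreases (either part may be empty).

inc[i] = longest strictly increasing subsequence ending at i; dec[i] = longest strictly decreasing subsequence starting at i:
i:      1  2  3  4  5  6  7  8  9 10 11 12 13 14
a[i]:   7  7 10 16  8  9 18 13 16 19 10 20 22 11
inc:    1  1  2  3  2  3  4  4  5  6  4  7  8  5
dec:    1  1  2  3  1  1  3  2  2  2  1  2  2  1
Best peak at i=13 (value 22): inc=8, dec=2, length 8+2−1 = 9.

9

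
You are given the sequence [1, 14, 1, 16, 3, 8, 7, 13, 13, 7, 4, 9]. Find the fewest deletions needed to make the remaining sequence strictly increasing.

8

Fewest deletions = n − (longest strictly increasing subsequence).
Patience tails:
1 → extends → [1]
14 → extends → [1, 14]
1 → already a tail → [1, 14]
16 → extends → [1, 14, 16]
3 → replaces 14 → [1, 3, 16]
8 → replaces 16 → [1, 3, 8]
7 → replaces 8 → [1, 3, 7]
13 → extends → [1, 3, 7, 13]
13 → already a tail → [1, 3, 7, 13]
7 → already a tail → [1, 3, 7, 13]
4 → replaces 7 → [1, 3, 4, 13]
9 → replaces 13 → [1, 3, 4, 9]
Longest strictly increasing subsequence has length 4, so deletions = 12 − 4 = 8.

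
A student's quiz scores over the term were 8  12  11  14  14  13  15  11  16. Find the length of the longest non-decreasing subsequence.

6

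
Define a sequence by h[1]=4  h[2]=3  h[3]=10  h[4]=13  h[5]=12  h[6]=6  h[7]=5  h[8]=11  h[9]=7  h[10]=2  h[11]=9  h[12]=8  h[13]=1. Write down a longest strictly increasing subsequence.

Patience tails give the LIS length; then backtrack through the dp parents:
4 → extends → [4]
3 → replaces 4 → [3]
10 → extends → [3, 10]
13 → extends → [3, 10, 13]
12 → replaces 13 → [3, 10, 12]
6 → replaces 10 → [3, 6, 12]
5 → replaces 6 → [3, 5, 12]
11 → replaces 12 → [3, 5, 11]
7 → replaces 11 → [3, 5, 7]
2 → replaces 3 → [2, 5, 7]
9 → extends → [2, 5, 7, 9]
8 → replaces 9 → [2, 5, 7, 8]
1 → replaces 2 → [1, 5, 7, 8]
Length 4; one witness is 4, 6, 7, 9.

4, 6, 7, 9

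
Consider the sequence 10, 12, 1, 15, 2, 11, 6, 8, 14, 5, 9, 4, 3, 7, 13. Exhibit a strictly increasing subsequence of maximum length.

Patience tails give the LIS length; then backtrack through the dp parents:
10 → extends → [10]
12 → extends → [10, 12]
1 → replaces 10 → [1, 12]
15 → extends → [1, 12, 15]
2 → replaces 12 → [1, 2, 15]
11 → replaces 15 → [1, 2, 11]
6 → replaces 11 → [1, 2, 6]
8 → extends → [1, 2, 6, 8]
14 → extends → [1, 2, 6, 8, 14]
5 → replaces 6 → [1, 2, 5, 8, 14]
9 → replaces 14 → [1, 2, 5, 8, 9]
4 → replaces 5 → [1, 2, 4, 8, 9]
3 → replaces 4 → [1, 2, 3, 8, 9]
7 → replaces 8 → [1, 2, 3, 7, 9]
13 → extends → [1, 2, 3, 7, 9, 13]
Length 6; one witness is 1, 2, 6, 8, 9, 13.

1, 2, 6, 8, 9, 13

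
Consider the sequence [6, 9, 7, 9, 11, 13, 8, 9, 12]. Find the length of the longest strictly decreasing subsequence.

Let dp[i] be the longest strictly decreasing subsequence ending at i:
i:      1  2  3  4  5  6  7  8  9
a[i]:   6  9  7  9 11 13  8  9 12
dp:     1  1  2  1  1  1  2  2  2
Maximum is 2.

2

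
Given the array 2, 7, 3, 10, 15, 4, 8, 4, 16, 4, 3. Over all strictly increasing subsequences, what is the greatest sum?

Let S[i] be the best sum of a strictly increasing subsequence ending at i:
i:      1  2  3  4  5  6  7  8  9 10 11
a[i]:   2  7  3 10 15  4  8  4 16  4  3
S:      2  9  5 19 34  9 17  9 50  9  5
Maximum is 50 (e.g. 2 + 7 + 10 + 15 + 16).

50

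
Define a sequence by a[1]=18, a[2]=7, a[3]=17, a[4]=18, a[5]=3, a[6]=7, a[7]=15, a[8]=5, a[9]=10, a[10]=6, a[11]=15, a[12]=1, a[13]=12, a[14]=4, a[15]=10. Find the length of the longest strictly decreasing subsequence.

6

Negate each value so 'decreasing' becomes 'increasing', then run patience tails on the negated sequence:
-18 → extends → [-18]
-7 → extends → [-18, -7]
-17 → replaces -7 → [-18, -17]
-18 → already a tail → [-18, -17]
-3 → extends → [-18, -17, -3]
-7 → replaces -3 → [-18, -17, -7]
-15 → replaces -7 → [-18, -17, -15]
-5 → extends → [-18, -17, -15, -5]
-10 → replaces -5 → [-18, -17, -15, -10]
-6 → extends → [-18, -17, -15, -10, -6]
-15 → already a tail → [-18, -17, -15, -10, -6]
-1 → extends → [-18, -17, -15, -10, -6, -1]
-12 → replaces -10 → [-18, -17, -15, -12, -6, -1]
-4 → replaces -1 → [-18, -17, -15, -12, -6, -4]
-10 → replaces -6 → [-18, -17, -15, -12, -10, -4]
Six tails, so the longest strictly decreasing subsequence of the original has length 6.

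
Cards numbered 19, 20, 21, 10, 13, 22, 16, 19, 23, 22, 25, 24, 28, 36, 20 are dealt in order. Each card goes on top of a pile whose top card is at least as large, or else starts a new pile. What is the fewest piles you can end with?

Place each on the leftmost legal pile:
19 → new pile 1 (tops now [19])
20 → new pile 2 (tops now [19, 20])
21 → new pile 3 (tops now [19, 20, 21])
10 → pile 1 (tops now [10, 20, 21])
13 → pile 2 (tops now [10, 13, 21])
22 → new pile 4 (tops now [10, 13, 21, 22])
16 → pile 3 (tops now [10, 13, 16, 22])
19 → pile 4 (tops now [10, 13, 16, 19])
23 → new pile 5 (tops now [10, 13, 16, 19, 23])
22 → pile 5 (tops now [10, 13, 16, 19, 22])
25 → new pile 6 (tops now [10, 13, 16, 19, 22, 25])
24 → pile 6 (tops now [10, 13, 16, 19, 22, 24])
28 → new pile 7 (tops now [10, 13, 16, 19, 22, 24, 28])
36 → new pile 8 (tops now [10, 13, 16, 19, 22, 24, 28, 36])
20 → pile 5 (tops now [10, 13, 16, 19, 20, 24, 28, 36])
Eight piles.

8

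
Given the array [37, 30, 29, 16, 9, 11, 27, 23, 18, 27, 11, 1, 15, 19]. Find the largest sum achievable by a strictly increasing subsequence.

Let S[i] be the best sum of a strictly increasing subsequence ending at i:
i:      1  2  3  4  5  6  7  8  9 10 11 12 13 14
a[i]:  37 30 29 16  9 11 27 23 18 27 11  1 15 19
S:     37 30 29 16  9 20 47 43 38 70 20  1 35 57
Maximum is 70 (e.g. 9 + 11 + 23 + 27).

70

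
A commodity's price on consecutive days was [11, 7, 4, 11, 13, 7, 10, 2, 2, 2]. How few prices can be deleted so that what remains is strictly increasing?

7

Fewest deletions = n − (longest strictly increasing subsequence).
Patience tails:
11 → extends → [11]
7 → replaces 11 → [7]
4 → replaces 7 → [4]
11 → extends → [4, 11]
13 → extends → [4, 11, 13]
7 → replaces 11 → [4, 7, 13]
10 → replaces 13 → [4, 7, 10]
2 → replaces 4 → [2, 7, 10]
2 → already a tail → [2, 7, 10]
2 → already a tail → [2, 7, 10]
Longest strictly increasing subsequence has length 3, so deletions = 10 − 3 = 7.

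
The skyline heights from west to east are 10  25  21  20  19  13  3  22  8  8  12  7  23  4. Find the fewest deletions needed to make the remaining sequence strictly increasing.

Fewest deletions = n − (longest strictly increasing subsequence).
Patience tails:
10 → extends → [10]
25 → extends → [10, 25]
21 → replaces 25 → [10, 21]
20 → replaces 21 → [10, 20]
19 → replaces 20 → [10, 19]
13 → replaces 19 → [10, 13]
3 → replaces 10 → [3, 13]
22 → extends → [3, 13, 22]
8 → replaces 13 → [3, 8, 22]
8 → already a tail → [3, 8, 22]
12 → replaces 22 → [3, 8, 12]
7 → replaces 8 → [3, 7, 12]
23 → extends → [3, 7, 12, 23]
4 → replaces 7 → [3, 4, 12, 23]
Longest strictly increasing subsequence has length 4, so deletions = 14 − 4 = 10.

10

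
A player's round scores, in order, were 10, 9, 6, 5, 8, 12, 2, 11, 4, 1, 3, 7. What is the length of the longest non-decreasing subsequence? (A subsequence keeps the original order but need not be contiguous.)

3

Track the smallest tail for each achievable length (allowing ties):
10 → extends → [10]
9 → replaces 10 → [9]
6 → replaces 9 → [6]
5 → replaces 6 → [5]
8 → extends → [5, 8]
12 → extends → [5, 8, 12]
2 → replaces 5 → [2, 8, 12]
11 → replaces 12 → [2, 8, 11]
4 → replaces 8 → [2, 4, 11]
1 → replaces 2 → [1, 4, 11]
3 → replaces 4 → [1, 3, 11]
7 → replaces 11 → [1, 3, 7]
Three tails, so the longest non-decreasing subsequence has length 3 (e.g. 6, 8, 12).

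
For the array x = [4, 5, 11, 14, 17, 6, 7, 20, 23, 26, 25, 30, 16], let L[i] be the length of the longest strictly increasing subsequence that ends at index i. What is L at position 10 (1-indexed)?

dp[i] = 1 + max{dp[j] : j<i, x[j]<x[i]} (or 1 if no such j):
i:      1  2  3  4  5  6  7  8  9 10 11 12 13
x[i]:   4  5 11 14 17  6  7 20 23 26 25 30 16
dp:     1  2  3  4  5  3  4  6  7  8  8  9  5
At index 10 the value is 8.

8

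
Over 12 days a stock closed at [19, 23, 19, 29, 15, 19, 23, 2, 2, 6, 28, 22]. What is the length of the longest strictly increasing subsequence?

Let dp[i] be the length of the longest such subsequence ending at index i:
i:      1  2  3  4  5  6  7  8  9 10 11 12
a[i]:  19 23 19 29 15 19 23  2  2  6 28 22
dp:     1  2  1  3  1  2  3  1  1  2  4  3
Maximum dp value is 4.

4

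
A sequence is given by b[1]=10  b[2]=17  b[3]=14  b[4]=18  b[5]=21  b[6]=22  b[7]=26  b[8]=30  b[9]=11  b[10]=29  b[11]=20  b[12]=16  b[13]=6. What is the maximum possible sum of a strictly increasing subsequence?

Let S[i] be the best sum of a strictly increasing subsequence ending at i:
i:       1   2   3   4   5   6   7   8   9  10  11  12  13
b[i]:   10  17  14  18  21  22  26  30  11  29  20  16   6
S:      10  27  24  45  66  88 114 144  21 143  65  40   6
Maximum is 144 (e.g. 10 + 17 + 18 + 21 + 22 + 26 + 30).

144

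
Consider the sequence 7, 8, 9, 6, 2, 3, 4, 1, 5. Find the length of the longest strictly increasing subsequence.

Let dp[i] be the length of the longest such subsequence ending at index i:
i:     1 2 3 4 5 6 7 8 9
a[i]:  7 8 9 6 2 3 4 1 5
dp:    1 2 3 1 1 2 3 1 4
Maximum dp value is 4.

4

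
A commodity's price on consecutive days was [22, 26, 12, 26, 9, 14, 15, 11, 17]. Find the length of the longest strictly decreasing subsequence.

3

Negate each value so 'decreasing' becomes 'increasing', then run patience tails on the negated sequence:
-22 → extends → [-22]
-26 → replaces -22 → [-26]
-12 → extends → [-26, -12]
-26 → already a tail → [-26, -12]
-9 → extends → [-26, -12, -9]
-14 → replaces -12 → [-26, -14, -9]
-15 → replaces -14 → [-26, -15, -9]
-11 → replaces -9 → [-26, -15, -11]
-17 → replaces -15 → [-26, -17, -11]
Three tails, so the longest strictly decreasing subsequence of the original has length 3.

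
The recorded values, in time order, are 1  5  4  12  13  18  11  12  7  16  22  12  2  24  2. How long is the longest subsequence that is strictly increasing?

Track the smallest tail for each achievable length (strict):
1 → extends → [1]
5 → extends → [1, 5]
4 → replaces 5 → [1, 4]
12 → extends → [1, 4, 12]
13 → extends → [1, 4, 12, 13]
18 → extends → [1, 4, 12, 13, 18]
11 → replaces 12 → [1, 4, 11, 13, 18]
12 → replaces 13 → [1, 4, 11, 12, 18]
7 → replaces 11 → [1, 4, 7, 12, 18]
16 → replaces 18 → [1, 4, 7, 12, 16]
22 → extends → [1, 4, 7, 12, 16, 22]
12 → already a tail → [1, 4, 7, 12, 16, 22]
2 → replaces 4 → [1, 2, 7, 12, 16, 22]
24 → extends → [1, 2, 7, 12, 16, 22, 24]
2 → already a tail → [1, 2, 7, 12, 16, 22, 24]
Seven tails, so the longest strictly increasing subsequence has length 7 (e.g. 1, 5, 12, 13, 18, 22, 24).

7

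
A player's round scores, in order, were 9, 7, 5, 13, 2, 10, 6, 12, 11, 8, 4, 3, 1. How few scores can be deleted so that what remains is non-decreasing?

Fewest deletions = n − (longest non-decreasing subsequence).
i:      1  2  3  4  5  6  7  8  9 10 11 12 13
a[i]:   9  7  5 13  2 10  6 12 11  8  4  3  1
dp:     1  1  1  2  1  2  2  3  3  3  2  2  1
max dp = 3, so deletions = 13 − 3 = 10.

10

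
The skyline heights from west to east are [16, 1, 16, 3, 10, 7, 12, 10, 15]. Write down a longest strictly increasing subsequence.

1, 3, 10, 12, 15

Patience tails give the LIS length; then backtrack through the dp parents:
16 → extends → [16]
1 → replaces 16 → [1]
16 → extends → [1, 16]
3 → replaces 16 → [1, 3]
10 → extends → [1, 3, 10]
7 → replaces 10 → [1, 3, 7]
12 → extends → [1, 3, 7, 12]
10 → replaces 12 → [1, 3, 7, 10]
15 → extends → [1, 3, 7, 10, 15]
Length 5; one witness is 1, 3, 10, 12, 15.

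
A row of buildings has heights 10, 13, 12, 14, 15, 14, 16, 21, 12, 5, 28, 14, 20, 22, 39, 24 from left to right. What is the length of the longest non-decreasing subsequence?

Track the smallest tail for each achievable length (allowing ties):
10 → extends → [10]
13 → extends → [10, 13]
12 → replaces 13 → [10, 12]
14 → extends → [10, 12, 14]
15 → extends → [10, 12, 14, 15]
14 → replaces 15 → [10, 12, 14, 14]
16 → extends → [10, 12, 14, 14, 16]
21 → extends → [10, 12, 14, 14, 16, 21]
12 → replaces 14 → [10, 12, 12, 14, 16, 21]
5 → replaces 10 → [5, 12, 12, 14, 16, 21]
28 → extends → [5, 12, 12, 14, 16, 21, 28]
14 → replaces 16 → [5, 12, 12, 14, 14, 21, 28]
20 → replaces 21 → [5, 12, 12, 14, 14, 20, 28]
22 → replaces 28 → [5, 12, 12, 14, 14, 20, 22]
39 → extends → [5, 12, 12, 14, 14, 20, 22, 39]
24 → replaces 39 → [5, 12, 12, 14, 14, 20, 22, 24]
Eight tails, so the longest non-decreasing subsequence has length 8 (e.g. 10, 13, 14, 15, 16, 21, 28, 39).

8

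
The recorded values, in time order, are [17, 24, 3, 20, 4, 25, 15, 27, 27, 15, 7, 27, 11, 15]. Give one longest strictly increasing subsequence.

3, 4, 7, 11, 15

Patience tails give the LIS length; then backtrack through the dp parents:
17 → extends → [17]
24 → extends → [17, 24]
3 → replaces 17 → [3, 24]
20 → replaces 24 → [3, 20]
4 → replaces 20 → [3, 4]
25 → extends → [3, 4, 25]
15 → replaces 25 → [3, 4, 15]
27 → extends → [3, 4, 15, 27]
27 → already a tail → [3, 4, 15, 27]
15 → already a tail → [3, 4, 15, 27]
7 → replaces 15 → [3, 4, 7, 27]
27 → already a tail → [3, 4, 7, 27]
11 → replaces 27 → [3, 4, 7, 11]
15 → extends → [3, 4, 7, 11, 15]
Length 5; one witness is 3, 4, 7, 11, 15.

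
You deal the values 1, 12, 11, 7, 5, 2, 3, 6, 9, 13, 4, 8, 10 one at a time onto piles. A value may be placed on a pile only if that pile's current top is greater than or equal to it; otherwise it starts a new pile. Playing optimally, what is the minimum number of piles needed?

6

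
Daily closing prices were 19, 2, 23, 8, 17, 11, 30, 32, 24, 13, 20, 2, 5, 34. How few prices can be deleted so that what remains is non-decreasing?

Fewest deletions = n − (longest non-decreasing subsequence).
Patience tails:
19 → extends → [19]
2 → replaces 19 → [2]
23 → extends → [2, 23]
8 → replaces 23 → [2, 8]
17 → extends → [2, 8, 17]
11 → replaces 17 → [2, 8, 11]
30 → extends → [2, 8, 11, 30]
32 → extends → [2, 8, 11, 30, 32]
24 → replaces 30 → [2, 8, 11, 24, 32]
13 → replaces 24 → [2, 8, 11, 13, 32]
20 → replaces 32 → [2, 8, 11, 13, 20]
2 → replaces 8 → [2, 2, 11, 13, 20]
5 → replaces 11 → [2, 2, 5, 13, 20]
34 → extends → [2, 2, 5, 13, 20, 34]
Longest non-decreasing subsequence has length 6, so deletions = 14 − 6 = 8.

8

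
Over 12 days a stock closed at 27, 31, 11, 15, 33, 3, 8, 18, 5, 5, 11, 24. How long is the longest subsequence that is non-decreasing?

Let dp[i] be the length of the longest such subsequence ending at index i:
i:      1  2  3  4  5  6  7  8  9 10 11 12
a[i]:  27 31 11 15 33  3  8 18  5  5 11 24
dp:     1  2  1  2  3  1  2  3  2  3  4  5
Maximum dp value is 5.

5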